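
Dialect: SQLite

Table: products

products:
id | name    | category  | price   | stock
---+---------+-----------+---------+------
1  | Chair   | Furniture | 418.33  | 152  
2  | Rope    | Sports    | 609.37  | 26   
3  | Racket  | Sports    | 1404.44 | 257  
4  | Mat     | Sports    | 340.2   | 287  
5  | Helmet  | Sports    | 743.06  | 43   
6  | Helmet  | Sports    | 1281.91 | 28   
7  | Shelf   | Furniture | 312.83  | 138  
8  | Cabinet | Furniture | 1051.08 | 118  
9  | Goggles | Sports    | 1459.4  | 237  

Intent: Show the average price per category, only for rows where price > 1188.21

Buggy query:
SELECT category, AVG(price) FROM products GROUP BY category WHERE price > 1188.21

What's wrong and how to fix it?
Bug: WHERE cannot follow GROUP BY

Fix: Place WHERE between FROM and GROUP BY

Corrected query:
SELECT category, AVG(price) FROM products WHERE price > 1188.21 GROUP BY category

Result:
category | AVG(price) 
---------+------------
Sports   | 1381.916667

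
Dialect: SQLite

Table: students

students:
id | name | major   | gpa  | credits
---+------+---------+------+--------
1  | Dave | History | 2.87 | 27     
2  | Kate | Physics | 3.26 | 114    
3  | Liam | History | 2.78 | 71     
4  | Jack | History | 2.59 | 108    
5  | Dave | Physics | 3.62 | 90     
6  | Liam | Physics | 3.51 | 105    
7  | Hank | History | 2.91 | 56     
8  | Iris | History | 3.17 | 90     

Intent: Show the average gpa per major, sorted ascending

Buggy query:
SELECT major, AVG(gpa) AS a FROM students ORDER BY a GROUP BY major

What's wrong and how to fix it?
Bug: ORDER BY appears before GROUP BY; SQL clause order requires GROUP BY first

Fix: Reorder: SELECT … FROM … GROUP BY … ORDER BY …

Corrected query:
SELECT major, AVG(gpa) AS a FROM students GROUP BY major ORDER BY a

Result:
major   | a       
--------+---------
History | 2.864   
Physics | 3.463333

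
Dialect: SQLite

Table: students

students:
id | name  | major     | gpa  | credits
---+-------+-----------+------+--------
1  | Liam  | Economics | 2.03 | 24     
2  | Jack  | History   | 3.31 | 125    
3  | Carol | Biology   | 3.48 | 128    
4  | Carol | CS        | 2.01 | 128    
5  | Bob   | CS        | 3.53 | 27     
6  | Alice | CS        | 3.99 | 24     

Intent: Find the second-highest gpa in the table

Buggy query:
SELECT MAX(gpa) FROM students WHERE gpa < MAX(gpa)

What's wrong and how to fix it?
Bug: The inner MAX is an aggregate inside WHERE, which is not allowed

Fix: Compute the overall MAX in a subquery, then take MAX of rows below it

Corrected query:
SELECT MAX(gpa) FROM students WHERE gpa < (SELECT MAX(gpa) FROM students)

Result:
MAX(gpa)
--------
3.53    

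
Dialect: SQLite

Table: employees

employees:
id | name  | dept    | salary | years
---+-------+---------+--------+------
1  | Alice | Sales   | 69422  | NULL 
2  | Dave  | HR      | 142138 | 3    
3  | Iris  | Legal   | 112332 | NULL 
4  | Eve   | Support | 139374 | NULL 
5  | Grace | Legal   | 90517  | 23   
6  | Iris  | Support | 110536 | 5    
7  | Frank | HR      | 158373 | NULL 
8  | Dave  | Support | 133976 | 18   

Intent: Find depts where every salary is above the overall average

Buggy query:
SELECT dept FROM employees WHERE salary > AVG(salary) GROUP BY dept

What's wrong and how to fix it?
Bug: WHERE evaluates per row before aggregation, so AVG() is unavailable

Fix: Compute the overall average in a scalar subquery and compare each group's MIN against it in HAVING

Corrected query:
SELECT dept FROM employees GROUP BY dept HAVING MIN(salary) > (SELECT AVG(salary) FROM employees)

Result:
dept
----
HR  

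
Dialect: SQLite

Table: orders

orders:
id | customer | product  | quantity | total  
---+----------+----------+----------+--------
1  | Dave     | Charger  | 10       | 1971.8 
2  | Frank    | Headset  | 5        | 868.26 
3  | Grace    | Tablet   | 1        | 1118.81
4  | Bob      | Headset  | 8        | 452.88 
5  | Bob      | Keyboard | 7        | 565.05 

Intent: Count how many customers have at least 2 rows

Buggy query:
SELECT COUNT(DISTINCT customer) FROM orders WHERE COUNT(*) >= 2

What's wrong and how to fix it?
Bug: WHERE filters individual rows, not groups, so a group-level COUNT is invalid there

Fix: Group first with HAVING COUNT(*) >= 2, then COUNT the resulting groups

Corrected query:
SELECT COUNT(*) FROM (SELECT customer FROM orders GROUP BY customer HAVING COUNT(*) >= 2)

Result:
COUNT(*)
--------
1       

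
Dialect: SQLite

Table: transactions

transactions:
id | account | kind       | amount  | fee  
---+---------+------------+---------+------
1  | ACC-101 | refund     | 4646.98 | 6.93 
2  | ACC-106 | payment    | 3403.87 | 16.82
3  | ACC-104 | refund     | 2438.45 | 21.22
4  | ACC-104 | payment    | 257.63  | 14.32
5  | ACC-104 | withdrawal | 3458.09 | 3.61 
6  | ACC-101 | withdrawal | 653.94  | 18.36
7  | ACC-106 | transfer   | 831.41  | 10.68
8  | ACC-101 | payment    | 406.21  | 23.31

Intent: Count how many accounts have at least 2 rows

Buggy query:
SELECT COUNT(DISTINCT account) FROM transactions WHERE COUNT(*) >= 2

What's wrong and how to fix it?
Bug: COUNT(*) cannot appear in WHERE; the per-group count doesn't exist yet

Fix: Use a subquery that GROUPs and filters with HAVING, then count its rows

Corrected query:
SELECT COUNT(*) FROM (SELECT account FROM transactions GROUP BY account HAVING COUNT(*) >= 2)

Result:
COUNT(*)
--------
3       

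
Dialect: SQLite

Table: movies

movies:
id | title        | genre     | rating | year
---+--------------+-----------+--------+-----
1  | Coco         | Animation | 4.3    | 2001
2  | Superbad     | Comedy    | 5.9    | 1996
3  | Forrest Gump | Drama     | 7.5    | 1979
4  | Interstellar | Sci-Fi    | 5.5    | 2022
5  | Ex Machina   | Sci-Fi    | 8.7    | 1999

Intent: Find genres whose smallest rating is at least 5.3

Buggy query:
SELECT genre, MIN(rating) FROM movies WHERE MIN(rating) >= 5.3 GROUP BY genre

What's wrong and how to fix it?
Bug: Aggregates like MIN are computed per group after WHERE runs

Fix: Replace WHERE with HAVING after the GROUP BY

Corrected query:
SELECT genre, MIN(rating) FROM movies GROUP BY genre HAVING MIN(rating) >= 5.3

Result:
genre  | MIN(rating)
-------+------------
Comedy | 5.9        
Drama  | 7.5        
Sci-Fi | 5.5        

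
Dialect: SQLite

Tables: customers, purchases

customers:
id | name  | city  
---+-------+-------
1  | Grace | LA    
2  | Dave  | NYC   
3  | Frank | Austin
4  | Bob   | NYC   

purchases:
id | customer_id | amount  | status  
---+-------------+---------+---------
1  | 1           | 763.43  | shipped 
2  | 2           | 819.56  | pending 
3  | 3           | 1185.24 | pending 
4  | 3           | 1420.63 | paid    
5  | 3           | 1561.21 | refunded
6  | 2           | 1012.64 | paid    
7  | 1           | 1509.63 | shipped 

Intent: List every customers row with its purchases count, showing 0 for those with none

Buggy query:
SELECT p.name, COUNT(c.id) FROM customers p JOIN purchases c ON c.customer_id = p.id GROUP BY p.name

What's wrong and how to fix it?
Bug: INNER JOIN drops customers rows that have no matching purchases rows

Fix: Switch to LEFT JOIN to retain unmatched parent rows

Corrected query:
SELECT p.name, COUNT(c.id) FROM customers p LEFT JOIN purchases c ON c.customer_id = p.id GROUP BY p.name

Result:
name  | COUNT(c.id)
------+------------
Bob   | 0          
Dave  | 2          
Frank | 3          
Grace | 2          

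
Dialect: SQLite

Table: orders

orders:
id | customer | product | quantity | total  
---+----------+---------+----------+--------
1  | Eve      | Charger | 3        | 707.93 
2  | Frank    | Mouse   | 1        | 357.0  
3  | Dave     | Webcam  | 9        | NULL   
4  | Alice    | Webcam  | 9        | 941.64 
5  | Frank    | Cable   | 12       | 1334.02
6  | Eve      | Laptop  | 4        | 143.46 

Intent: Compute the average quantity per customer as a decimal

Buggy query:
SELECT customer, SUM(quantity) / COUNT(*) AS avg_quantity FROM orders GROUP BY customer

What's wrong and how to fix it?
Bug: Both operands are integers, so '/' performs integer division and truncates

Fix: Cast one side to REAL so the division keeps the fractional part

Corrected query:
SELECT customer, SUM(quantity) * 1.0 / COUNT(*) AS avg_quantity FROM orders GROUP BY customer

Result:
customer | avg_quantity
---------+-------------
Alice    | 9           
Dave     | 9           
Eve      | 3.5         
Frank    | 6.5         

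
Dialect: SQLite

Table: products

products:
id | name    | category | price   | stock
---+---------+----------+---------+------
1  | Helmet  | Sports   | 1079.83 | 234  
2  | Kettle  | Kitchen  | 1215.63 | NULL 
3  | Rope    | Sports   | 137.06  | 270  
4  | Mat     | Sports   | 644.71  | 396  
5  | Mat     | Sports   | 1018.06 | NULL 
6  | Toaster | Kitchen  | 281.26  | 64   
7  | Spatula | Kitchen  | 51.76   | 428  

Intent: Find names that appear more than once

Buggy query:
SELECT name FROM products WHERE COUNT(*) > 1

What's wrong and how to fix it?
Bug: WHERE can't reference COUNT(*); aggregates are computed after WHERE

Fix: GROUP BY name, then filter groups with HAVING COUNT(*) > 1

Corrected query:
SELECT name FROM products GROUP BY name HAVING COUNT(*) > 1

Result:
name
----
Mat 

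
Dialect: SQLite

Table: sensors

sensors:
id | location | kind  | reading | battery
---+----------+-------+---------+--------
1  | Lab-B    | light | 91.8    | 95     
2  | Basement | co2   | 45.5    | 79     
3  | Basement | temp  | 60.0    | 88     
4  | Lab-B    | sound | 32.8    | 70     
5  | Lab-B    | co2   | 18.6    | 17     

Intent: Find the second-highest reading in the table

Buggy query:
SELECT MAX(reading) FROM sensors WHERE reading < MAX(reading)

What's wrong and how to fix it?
Bug: The inner MAX is an aggregate inside WHERE, which is not allowed

Fix: Compute the overall MAX in a subquery, then take MAX of rows below it

Corrected query:
SELECT MAX(reading) FROM sensors WHERE reading < (SELECT MAX(reading) FROM sensors)

Result:
MAX(reading)
------------
60          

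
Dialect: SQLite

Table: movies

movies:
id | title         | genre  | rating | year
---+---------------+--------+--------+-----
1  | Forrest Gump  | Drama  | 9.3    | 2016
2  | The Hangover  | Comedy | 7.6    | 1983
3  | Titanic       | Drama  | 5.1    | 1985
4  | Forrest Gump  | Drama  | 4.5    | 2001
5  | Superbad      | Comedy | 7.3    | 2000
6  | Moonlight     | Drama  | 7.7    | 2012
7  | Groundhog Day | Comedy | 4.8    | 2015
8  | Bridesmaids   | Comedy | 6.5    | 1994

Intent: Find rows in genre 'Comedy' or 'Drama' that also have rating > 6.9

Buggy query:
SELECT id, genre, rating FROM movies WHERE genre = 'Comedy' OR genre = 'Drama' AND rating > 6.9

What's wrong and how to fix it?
Bug: Without parentheses, AND is evaluated before OR, so the rating filter only applies to the 'Drama' branch

Fix: Group the OR with parentheses (or use IN), then AND the threshold

Corrected query:
SELECT id, genre, rating FROM movies WHERE (genre = 'Comedy' OR genre = 'Drama') AND rating > 6.9

Result:
id | genre  | rating
---+--------+-------
1  | Drama  | 9.3   
2  | Comedy | 7.6   
5  | Comedy | 7.3   
6  | Drama  | 7.7   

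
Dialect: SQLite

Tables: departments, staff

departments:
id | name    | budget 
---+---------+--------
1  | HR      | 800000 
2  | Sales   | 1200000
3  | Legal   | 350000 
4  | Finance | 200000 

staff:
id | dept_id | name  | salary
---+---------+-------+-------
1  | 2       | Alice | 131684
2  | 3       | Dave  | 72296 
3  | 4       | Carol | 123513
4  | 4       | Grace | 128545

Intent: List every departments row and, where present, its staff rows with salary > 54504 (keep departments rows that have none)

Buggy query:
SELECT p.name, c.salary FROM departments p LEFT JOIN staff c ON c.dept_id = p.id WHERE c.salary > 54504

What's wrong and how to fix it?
Bug: Filtering c.salary in WHERE discards the NULL rows produced by LEFT JOIN, turning it into an inner join

Fix: Put 'c.salary > 54504' in the JOIN's ON clause instead of WHERE

Corrected query:
SELECT p.name, c.salary FROM departments p LEFT JOIN staff c ON c.dept_id = p.id AND c.salary > 54504

Result:
name    | salary
--------+-------
HR      | NULL  
Sales   | 131684
Legal   | 72296 
Finance | 123513
Finance | 128545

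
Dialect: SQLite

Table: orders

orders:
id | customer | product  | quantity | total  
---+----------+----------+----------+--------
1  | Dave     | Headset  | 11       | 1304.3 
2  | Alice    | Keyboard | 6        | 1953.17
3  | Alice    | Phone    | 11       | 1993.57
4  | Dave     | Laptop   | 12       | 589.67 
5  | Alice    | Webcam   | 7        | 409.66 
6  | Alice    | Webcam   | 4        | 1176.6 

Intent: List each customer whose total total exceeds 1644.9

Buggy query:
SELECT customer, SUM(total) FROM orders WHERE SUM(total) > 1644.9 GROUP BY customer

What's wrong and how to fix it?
Bug: WHERE runs before GROUP BY, so aggregates aren't available there

Fix: Use HAVING (which filters groups after aggregation) instead of WHERE

Corrected query:
SELECT customer, SUM(total) FROM orders GROUP BY customer HAVING SUM(total) > 1644.9

Result:
customer | SUM(total)
---------+-----------
Alice    | 5533      
Dave     | 1893.97   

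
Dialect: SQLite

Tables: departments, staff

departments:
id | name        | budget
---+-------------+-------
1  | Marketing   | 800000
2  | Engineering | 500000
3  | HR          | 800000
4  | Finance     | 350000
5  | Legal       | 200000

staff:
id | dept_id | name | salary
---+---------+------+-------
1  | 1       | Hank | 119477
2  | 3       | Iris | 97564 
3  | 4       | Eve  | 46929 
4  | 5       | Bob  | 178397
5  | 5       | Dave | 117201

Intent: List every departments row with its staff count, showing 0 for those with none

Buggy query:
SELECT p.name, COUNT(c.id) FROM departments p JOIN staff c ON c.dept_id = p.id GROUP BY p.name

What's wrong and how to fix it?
Bug: INNER JOIN drops departments rows that have no matching staff rows

Fix: Use LEFT JOIN so parents without children still appear (COUNT(c.id) gives 0)

Corrected query:
SELECT p.name, COUNT(c.id) FROM departments p LEFT JOIN staff c ON c.dept_id = p.id GROUP BY p.name

Result:
name        | COUNT(c.id)
------------+------------
Engineering | 0          
Finance     | 1          
HR          | 1          
Legal       | 2          
Marketing   | 1          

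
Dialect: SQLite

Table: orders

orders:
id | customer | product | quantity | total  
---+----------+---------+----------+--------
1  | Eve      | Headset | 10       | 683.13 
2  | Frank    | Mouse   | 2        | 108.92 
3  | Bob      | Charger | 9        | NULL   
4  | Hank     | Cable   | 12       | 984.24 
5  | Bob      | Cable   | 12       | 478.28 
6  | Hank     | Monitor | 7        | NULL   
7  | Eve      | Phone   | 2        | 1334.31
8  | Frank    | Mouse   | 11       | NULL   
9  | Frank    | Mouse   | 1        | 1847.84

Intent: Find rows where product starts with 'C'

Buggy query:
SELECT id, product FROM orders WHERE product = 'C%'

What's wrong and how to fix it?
Bug: Wildcards only work with LIKE; '=' treats '%' as a literal character

Fix: Replace '=' with LIKE so 'C%' is treated as a pattern

Corrected query:
SELECT id, product FROM orders WHERE product LIKE 'C%'

Result:
id | product
---+--------
3  | Charger
4  | Cable  
5  | Cable  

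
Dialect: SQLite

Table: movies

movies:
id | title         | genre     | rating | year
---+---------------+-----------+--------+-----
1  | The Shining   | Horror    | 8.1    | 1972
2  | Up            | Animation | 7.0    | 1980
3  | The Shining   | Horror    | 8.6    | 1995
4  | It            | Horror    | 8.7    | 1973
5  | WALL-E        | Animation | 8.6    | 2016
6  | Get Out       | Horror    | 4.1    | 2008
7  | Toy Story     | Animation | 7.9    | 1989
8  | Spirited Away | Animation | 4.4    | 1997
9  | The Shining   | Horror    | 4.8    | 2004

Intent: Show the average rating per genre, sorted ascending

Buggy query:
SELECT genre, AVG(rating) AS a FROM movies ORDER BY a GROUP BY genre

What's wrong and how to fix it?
Bug: GROUP BY must precede ORDER BY

Fix: Move ORDER BY to the end, after GROUP BY

Corrected query:
SELECT genre, AVG(rating) AS a FROM movies GROUP BY genre ORDER BY a

Result:
genre     | a    
----------+------
Horror    | 6.86 
Animation | 6.975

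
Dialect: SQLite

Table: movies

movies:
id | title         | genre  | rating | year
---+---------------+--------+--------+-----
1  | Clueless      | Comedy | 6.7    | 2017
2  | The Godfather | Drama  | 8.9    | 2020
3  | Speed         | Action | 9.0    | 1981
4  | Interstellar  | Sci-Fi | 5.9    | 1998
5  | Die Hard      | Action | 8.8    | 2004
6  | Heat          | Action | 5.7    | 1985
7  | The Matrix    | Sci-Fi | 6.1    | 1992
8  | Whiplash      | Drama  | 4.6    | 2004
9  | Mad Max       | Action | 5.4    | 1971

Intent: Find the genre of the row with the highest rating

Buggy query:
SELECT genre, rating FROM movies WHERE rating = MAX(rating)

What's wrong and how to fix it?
Bug: MAX(rating) is an aggregate and cannot be used directly in WHERE

Fix: Wrap MAX in a scalar subquery so WHERE compares against a single value

Corrected query:
SELECT genre, rating FROM movies WHERE rating = (SELECT MAX(rating) FROM movies)

Result:
genre  | rating
-------+-------
Action | 9     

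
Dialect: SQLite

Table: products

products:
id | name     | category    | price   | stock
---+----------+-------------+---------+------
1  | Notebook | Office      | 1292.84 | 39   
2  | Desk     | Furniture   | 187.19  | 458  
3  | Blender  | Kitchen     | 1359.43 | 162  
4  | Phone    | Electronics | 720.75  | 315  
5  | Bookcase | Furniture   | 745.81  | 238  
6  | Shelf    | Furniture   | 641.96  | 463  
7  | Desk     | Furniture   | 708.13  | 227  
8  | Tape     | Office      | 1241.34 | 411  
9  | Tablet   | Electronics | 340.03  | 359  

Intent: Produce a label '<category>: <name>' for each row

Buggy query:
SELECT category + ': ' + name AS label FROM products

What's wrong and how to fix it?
Bug: SQLite uses || for string concatenation; + coerces text to numbers (yielding 0)

Fix: Replace + with || to concatenate text

Corrected query:
SELECT category || ': ' || name AS label FROM products

Result:
label              
-------------------
Office: Notebook   
Furniture: Desk    
Kitchen: Blender   
Electronics: Phone 
Furniture: Bookcase
Furniture: Shelf   
Furniture: Desk    
Office: Tape       
Electronics: Tablet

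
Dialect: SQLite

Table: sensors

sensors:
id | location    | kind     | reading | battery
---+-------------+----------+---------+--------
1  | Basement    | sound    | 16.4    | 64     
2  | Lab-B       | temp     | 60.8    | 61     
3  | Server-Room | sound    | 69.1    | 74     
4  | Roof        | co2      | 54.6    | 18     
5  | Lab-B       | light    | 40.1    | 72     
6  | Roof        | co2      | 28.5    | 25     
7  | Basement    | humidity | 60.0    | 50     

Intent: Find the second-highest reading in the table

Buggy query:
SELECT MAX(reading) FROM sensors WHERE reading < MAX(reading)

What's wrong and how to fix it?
Bug: MAX(reading) on the right of the comparison is an aggregate-in-WHERE error

Fix: Compute the overall MAX in a subquery, then take MAX of rows below it

Corrected query:
SELECT MAX(reading) FROM sensors WHERE reading < (SELECT MAX(reading) FROM sensors)

Result:
MAX(reading)
------------
60.8        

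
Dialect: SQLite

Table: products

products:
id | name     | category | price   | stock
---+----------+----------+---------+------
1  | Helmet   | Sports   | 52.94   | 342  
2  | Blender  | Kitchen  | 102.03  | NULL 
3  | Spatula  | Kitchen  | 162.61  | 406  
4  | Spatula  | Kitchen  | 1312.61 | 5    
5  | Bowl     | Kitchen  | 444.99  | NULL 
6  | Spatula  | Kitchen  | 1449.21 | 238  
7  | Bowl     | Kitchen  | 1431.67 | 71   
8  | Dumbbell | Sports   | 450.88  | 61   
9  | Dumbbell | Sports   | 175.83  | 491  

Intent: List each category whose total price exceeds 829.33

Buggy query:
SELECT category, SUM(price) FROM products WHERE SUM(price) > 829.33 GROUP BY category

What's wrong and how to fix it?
Bug: SUM(price) is an aggregate, but WHERE filters rows before aggregation

Fix: Move the aggregate condition to a HAVING clause

Corrected query:
SELECT category, SUM(price) FROM products GROUP BY category HAVING SUM(price) > 829.33

Result:
category | SUM(price)
---------+-----------
Kitchen  | 4903.12   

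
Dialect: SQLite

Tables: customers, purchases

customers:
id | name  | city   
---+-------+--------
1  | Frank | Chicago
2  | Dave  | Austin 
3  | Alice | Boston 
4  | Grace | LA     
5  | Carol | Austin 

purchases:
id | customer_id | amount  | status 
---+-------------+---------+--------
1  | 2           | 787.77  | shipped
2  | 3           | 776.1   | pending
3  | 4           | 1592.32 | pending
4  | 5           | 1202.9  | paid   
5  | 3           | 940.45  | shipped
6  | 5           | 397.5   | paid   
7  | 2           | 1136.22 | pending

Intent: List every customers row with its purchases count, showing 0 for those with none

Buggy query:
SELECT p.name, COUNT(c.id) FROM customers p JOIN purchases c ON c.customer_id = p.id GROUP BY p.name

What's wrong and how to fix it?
Bug: An inner join excludes parents with zero children

Fix: Switch to LEFT JOIN to retain unmatched parent rows

Corrected query:
SELECT p.name, COUNT(c.id) FROM customers p LEFT JOIN purchases c ON c.customer_id = p.id GROUP BY p.name

Result:
name  | COUNT(c.id)
------+------------
Alice | 2          
Carol | 2          
Dave  | 2          
Frank | 0          
Grace | 1          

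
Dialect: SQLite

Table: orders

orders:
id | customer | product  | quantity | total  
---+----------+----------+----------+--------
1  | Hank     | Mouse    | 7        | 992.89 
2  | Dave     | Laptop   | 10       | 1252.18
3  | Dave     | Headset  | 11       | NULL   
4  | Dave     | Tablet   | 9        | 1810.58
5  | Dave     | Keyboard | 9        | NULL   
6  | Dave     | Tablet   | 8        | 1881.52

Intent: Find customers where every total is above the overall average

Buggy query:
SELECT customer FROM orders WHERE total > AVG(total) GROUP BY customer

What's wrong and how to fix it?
Bug: AVG() is an aggregate; it can't sit directly in WHERE

Fix: Compute the overall average in a scalar subquery and compare each group's MIN against it in HAVING

Corrected query:
SELECT customer FROM orders GROUP BY customer HAVING MIN(total) > (SELECT AVG(total) FROM orders)

Result:
(no rows)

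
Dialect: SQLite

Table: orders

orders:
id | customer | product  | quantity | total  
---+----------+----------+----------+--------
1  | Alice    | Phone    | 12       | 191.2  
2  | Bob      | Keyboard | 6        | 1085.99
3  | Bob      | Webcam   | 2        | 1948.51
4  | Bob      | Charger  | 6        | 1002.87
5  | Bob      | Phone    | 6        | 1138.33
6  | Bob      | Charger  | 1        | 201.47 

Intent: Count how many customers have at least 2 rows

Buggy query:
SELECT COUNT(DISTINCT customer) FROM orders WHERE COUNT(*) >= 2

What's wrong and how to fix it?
Bug: COUNT(*) cannot appear in WHERE; the per-group count doesn't exist yet

Fix: Group first with HAVING COUNT(*) >= 2, then COUNT the resulting groups

Corrected query:
SELECT COUNT(*) FROM (SELECT customer FROM orders GROUP BY customer HAVING COUNT(*) >= 2)

Result:
COUNT(*)
--------
1       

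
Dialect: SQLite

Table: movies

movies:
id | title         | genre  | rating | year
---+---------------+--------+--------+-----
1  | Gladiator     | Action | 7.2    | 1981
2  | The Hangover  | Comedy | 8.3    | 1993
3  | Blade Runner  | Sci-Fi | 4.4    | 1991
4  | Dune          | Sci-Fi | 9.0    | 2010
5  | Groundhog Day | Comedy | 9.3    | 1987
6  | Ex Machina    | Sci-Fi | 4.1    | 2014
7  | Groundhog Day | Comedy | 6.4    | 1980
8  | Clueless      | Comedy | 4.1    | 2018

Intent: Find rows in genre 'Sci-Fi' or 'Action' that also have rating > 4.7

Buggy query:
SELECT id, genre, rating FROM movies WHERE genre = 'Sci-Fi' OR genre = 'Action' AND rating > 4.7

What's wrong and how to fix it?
Bug: Without parentheses, AND is evaluated before OR, so the rating filter only applies to the 'Action' branch

Fix: Group the OR with parentheses (or use IN), then AND the threshold

Corrected query:
SELECT id, genre, rating FROM movies WHERE (genre = 'Sci-Fi' OR genre = 'Action') AND rating > 4.7

Result:
id | genre  | rating
---+--------+-------
1  | Action | 7.2   
4  | Sci-Fi | 9     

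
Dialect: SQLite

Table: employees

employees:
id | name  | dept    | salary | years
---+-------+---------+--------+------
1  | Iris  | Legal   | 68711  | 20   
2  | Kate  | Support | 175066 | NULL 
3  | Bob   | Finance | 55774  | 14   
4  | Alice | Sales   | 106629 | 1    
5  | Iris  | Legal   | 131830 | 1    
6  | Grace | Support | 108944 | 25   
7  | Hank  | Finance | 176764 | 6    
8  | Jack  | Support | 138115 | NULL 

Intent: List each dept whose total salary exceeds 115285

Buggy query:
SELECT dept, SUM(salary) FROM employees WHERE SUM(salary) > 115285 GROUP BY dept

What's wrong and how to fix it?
Bug: SUM(salary) is an aggregate, but WHERE filters rows before aggregation

Fix: Move the aggregate condition to a HAVING clause

Corrected query:
SELECT dept, SUM(salary) FROM employees GROUP BY dept HAVING SUM(salary) > 115285

Result:
dept    | SUM(salary)
--------+------------
Finance | 232538     
Legal   | 200541     
Support | 422125     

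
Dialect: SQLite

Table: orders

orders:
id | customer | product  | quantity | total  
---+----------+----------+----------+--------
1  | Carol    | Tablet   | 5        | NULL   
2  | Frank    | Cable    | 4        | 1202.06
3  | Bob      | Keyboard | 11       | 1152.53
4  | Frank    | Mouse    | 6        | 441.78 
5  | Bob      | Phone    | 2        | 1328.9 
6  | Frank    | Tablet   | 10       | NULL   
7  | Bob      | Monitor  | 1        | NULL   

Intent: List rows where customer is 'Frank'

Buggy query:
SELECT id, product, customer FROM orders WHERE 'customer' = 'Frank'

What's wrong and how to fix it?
Bug: Single quotes denote string literals in SQL; the column name is being compared as a constant string

Fix: Remove the quotes around the column name (or use double quotes for an identifier)

Corrected query:
SELECT id, product, customer FROM orders WHERE customer = 'Frank'

Result:
id | product | customer
---+---------+---------
2  | Cable   | Frank   
4  | Mouse   | Frank   
6  | Tablet  | Frank   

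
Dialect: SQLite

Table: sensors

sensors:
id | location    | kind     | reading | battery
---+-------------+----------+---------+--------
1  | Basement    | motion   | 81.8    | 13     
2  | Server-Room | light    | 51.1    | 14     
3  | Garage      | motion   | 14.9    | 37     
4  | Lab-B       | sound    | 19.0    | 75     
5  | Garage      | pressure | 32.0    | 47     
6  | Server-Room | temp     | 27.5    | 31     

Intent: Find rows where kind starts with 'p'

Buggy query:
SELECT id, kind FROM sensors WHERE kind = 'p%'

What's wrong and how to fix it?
Bug: Wildcards only work with LIKE; '=' treats '%' as a literal character

Fix: Replace '=' with LIKE so 'p%' is treated as a pattern

Corrected query:
SELECT id, kind FROM sensors WHERE kind LIKE 'p%'

Result:
id | kind    
---+---------
5  | pressure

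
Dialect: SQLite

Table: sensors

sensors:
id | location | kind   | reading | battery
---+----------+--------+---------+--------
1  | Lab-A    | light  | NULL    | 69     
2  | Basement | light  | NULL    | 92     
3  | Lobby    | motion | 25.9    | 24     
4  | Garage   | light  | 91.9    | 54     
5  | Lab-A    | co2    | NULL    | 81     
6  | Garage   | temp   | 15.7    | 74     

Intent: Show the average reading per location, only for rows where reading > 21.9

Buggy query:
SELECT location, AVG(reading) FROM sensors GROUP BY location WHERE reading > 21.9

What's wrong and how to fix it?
Bug: Row-level WHERE must come before GROUP BY in the clause order

Fix: Place WHERE between FROM and GROUP BY

Corrected query:
SELECT location, AVG(reading) FROM sensors WHERE reading > 21.9 GROUP BY location

Result:
location | AVG(reading)
---------+-------------
Garage   | 91.9        
Lobby    | 25.9        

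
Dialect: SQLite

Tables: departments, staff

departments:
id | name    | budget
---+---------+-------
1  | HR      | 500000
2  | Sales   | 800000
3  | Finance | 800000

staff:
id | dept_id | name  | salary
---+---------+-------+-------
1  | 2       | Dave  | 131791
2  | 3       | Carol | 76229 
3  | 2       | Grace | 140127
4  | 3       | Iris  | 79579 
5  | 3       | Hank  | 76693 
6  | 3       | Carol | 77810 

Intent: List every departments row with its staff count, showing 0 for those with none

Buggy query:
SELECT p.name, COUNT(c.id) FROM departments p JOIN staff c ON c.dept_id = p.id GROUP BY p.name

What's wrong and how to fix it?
Bug: An inner join excludes parents with zero children

Fix: Switch to LEFT JOIN to retain unmatched parent rows

Corrected query:
SELECT p.name, COUNT(c.id) FROM departments p LEFT JOIN staff c ON c.dept_id = p.id GROUP BY p.name

Result:
name    | COUNT(c.id)
--------+------------
Finance | 4          
HR      | 0          
Sales   | 2          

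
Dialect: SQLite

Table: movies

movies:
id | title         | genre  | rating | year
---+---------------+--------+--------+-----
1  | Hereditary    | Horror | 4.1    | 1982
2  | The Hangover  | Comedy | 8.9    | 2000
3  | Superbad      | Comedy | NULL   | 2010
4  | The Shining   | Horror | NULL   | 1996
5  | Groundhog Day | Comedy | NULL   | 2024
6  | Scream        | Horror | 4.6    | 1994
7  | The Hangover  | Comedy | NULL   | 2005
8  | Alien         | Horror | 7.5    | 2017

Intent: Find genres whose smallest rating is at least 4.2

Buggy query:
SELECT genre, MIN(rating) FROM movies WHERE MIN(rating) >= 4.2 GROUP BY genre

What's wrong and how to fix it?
Bug: MIN() in WHERE is a misuse of aggregate

Fix: Replace WHERE with HAVING after the GROUP BY

Corrected query:
SELECT genre, MIN(rating) FROM movies GROUP BY genre HAVING MIN(rating) >= 4.2

Result:
genre  | MIN(rating)
-------+------------
Comedy | 8.9        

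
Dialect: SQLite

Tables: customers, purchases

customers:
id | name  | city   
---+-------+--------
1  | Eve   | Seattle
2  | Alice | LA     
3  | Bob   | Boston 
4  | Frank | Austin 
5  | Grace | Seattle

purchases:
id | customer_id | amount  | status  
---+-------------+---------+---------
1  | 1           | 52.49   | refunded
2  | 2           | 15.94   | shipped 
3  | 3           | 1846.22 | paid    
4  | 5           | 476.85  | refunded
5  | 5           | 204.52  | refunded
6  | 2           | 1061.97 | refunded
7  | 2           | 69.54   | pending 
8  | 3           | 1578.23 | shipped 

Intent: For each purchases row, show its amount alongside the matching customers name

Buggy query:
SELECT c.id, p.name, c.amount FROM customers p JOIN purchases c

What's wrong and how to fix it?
Bug: Missing join condition: each purchases row is matched to all customers rows instead of just its own

Fix: Add ON c.customer_id = p.id to the JOIN

Corrected query:
SELECT c.id, p.name, c.amount FROM customers p JOIN purchases c ON c.customer_id = p.id

Result:
id | name  | amount 
---+-------+--------
1  | Eve   | 52.49  
2  | Alice | 15.94  
3  | Bob   | 1846.22
4  | Grace | 476.85 
5  | Grace | 204.52 
6  | Alice | 1061.97
7  | Alice | 69.54  
8  | Bob   | 1578.23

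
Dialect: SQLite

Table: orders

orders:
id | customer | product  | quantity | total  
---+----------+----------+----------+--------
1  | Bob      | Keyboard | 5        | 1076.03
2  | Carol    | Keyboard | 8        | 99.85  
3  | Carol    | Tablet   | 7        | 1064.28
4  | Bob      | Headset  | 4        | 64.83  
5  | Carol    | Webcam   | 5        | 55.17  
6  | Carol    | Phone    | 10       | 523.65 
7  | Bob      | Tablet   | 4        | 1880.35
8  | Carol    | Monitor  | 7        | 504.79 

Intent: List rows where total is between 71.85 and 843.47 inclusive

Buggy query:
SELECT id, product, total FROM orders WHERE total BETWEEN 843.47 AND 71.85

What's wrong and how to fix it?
Bug: The bounds are reversed; BETWEEN a AND b requires a <= b to match anything

Fix: Write BETWEEN 71.85 AND 843.47

Corrected query:
SELECT id, product, total FROM orders WHERE total BETWEEN 71.85 AND 843.47

Result:
id | product  | total 
---+----------+-------
2  | Keyboard | 99.85 
6  | Phone    | 523.65
8  | Monitor  | 504.79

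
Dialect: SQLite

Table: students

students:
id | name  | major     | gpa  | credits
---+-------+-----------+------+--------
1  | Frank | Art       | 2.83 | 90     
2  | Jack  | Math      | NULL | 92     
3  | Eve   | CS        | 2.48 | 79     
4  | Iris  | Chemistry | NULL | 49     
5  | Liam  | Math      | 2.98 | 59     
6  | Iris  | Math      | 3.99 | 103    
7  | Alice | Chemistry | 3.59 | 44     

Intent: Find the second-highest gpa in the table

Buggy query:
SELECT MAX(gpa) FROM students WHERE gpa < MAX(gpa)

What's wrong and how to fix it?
Bug: The inner MAX is an aggregate inside WHERE, which is not allowed

Fix: Compute the overall MAX in a subquery, then take MAX of rows below it

Corrected query:
SELECT MAX(gpa) FROM students WHERE gpa < (SELECT MAX(gpa) FROM students)

Result:
MAX(gpa)
--------
3.59    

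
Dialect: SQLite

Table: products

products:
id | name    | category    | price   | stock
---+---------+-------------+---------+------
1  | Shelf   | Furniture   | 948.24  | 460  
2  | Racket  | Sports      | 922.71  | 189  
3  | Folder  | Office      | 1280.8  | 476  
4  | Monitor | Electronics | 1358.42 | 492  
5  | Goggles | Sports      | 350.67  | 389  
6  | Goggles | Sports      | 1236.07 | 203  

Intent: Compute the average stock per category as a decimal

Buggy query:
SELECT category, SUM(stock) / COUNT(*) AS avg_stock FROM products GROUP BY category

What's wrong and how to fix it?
Bug: Both operands are integers, so '/' performs integer division and truncates

Fix: Multiply by 1.0 (or CAST to REAL) to force floating-point division

Corrected query:
SELECT category, SUM(stock) * 1.0 / COUNT(*) AS avg_stock FROM products GROUP BY category

Result:
category    | avg_stock 
------------+-----------
Electronics | 492       
Furniture   | 460       
Office      | 476       
Sports      | 260.333333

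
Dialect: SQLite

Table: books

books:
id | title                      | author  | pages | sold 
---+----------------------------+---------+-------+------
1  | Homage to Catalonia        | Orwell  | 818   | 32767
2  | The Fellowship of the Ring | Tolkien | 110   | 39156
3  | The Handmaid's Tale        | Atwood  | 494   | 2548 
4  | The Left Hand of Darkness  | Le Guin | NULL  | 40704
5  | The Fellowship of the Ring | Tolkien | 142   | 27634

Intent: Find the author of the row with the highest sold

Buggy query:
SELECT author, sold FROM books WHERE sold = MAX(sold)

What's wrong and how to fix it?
Bug: MAX(sold) is an aggregate and cannot be used directly in WHERE

Fix: Use a subquery: WHERE sold = (SELECT MAX(sold) FROM books)

Corrected query:
SELECT author, sold FROM books WHERE sold = (SELECT MAX(sold) FROM books)

Result:
author  | sold 
--------+------
Le Guin | 40704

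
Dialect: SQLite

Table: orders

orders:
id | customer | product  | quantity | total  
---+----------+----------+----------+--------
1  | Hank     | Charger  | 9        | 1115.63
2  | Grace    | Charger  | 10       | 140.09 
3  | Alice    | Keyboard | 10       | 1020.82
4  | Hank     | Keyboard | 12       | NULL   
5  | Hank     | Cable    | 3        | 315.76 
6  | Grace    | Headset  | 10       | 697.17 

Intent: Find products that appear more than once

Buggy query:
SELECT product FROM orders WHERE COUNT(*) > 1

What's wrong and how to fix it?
Bug: WHERE can't reference COUNT(*); aggregates are computed after WHERE

Fix: GROUP BY product, then filter groups with HAVING COUNT(*) > 1

Corrected query:
SELECT product FROM orders GROUP BY product HAVING COUNT(*) > 1

Result:
product 
--------
Charger 
Keyboard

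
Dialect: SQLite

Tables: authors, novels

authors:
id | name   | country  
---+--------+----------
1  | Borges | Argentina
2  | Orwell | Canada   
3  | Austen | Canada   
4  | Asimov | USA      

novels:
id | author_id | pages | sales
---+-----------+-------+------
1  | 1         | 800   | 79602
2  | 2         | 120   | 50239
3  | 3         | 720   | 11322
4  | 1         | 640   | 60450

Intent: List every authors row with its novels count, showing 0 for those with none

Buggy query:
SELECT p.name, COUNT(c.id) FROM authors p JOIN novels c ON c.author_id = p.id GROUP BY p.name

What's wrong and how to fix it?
Bug: INNER JOIN drops authors rows that have no matching novels rows

Fix: Switch to LEFT JOIN to retain unmatched parent rows

Corrected query:
SELECT p.name, COUNT(c.id) FROM authors p LEFT JOIN novels c ON c.author_id = p.id GROUP BY p.name

Result:
name   | COUNT(c.id)
-------+------------
Asimov | 0          
Austen | 1          
Borges | 2          
Orwell | 1          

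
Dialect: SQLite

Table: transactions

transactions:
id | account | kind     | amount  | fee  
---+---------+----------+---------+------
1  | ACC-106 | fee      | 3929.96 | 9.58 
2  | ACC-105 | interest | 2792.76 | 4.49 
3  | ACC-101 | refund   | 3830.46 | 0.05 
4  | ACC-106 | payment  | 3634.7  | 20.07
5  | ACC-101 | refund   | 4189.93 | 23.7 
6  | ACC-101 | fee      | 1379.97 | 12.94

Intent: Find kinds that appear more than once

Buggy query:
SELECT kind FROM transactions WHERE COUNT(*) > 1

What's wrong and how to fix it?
Bug: COUNT(*) is an aggregate and cannot be used in WHERE

Fix: GROUP BY kind, then filter groups with HAVING COUNT(*) > 1

Corrected query:
SELECT kind FROM transactions GROUP BY kind HAVING COUNT(*) > 1

Result:
kind  
------
fee   
refund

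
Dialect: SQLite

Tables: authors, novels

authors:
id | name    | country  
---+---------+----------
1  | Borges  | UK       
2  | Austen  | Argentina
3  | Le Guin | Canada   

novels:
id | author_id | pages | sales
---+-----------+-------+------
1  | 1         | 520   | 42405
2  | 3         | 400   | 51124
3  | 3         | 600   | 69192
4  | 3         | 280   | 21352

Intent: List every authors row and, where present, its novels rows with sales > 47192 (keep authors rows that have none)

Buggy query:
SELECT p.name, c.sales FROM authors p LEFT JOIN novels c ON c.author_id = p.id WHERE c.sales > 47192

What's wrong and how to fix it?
Bug: A WHERE condition on the right-hand table after LEFT JOIN drops unmatched parents

Fix: Put 'c.sales > 47192' in the JOIN's ON clause instead of WHERE

Corrected query:
SELECT p.name, c.sales FROM authors p LEFT JOIN novels c ON c.author_id = p.id AND c.sales > 47192

Result:
name    | sales
--------+------
Borges  | NULL 
Austen  | NULL 
Le Guin | 51124
Le Guin | 69192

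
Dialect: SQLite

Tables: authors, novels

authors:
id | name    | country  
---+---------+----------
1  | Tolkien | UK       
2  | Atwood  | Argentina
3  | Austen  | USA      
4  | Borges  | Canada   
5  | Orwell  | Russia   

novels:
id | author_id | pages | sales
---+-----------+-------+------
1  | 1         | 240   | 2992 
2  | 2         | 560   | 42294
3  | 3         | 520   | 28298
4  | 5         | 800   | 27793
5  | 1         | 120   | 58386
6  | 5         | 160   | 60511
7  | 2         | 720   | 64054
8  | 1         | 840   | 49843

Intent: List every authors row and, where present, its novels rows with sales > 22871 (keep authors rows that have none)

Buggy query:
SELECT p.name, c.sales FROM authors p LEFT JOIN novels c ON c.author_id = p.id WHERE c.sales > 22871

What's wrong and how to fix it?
Bug: Filtering c.sales in WHERE discards the NULL rows produced by LEFT JOIN, turning it into an inner join

Fix: Put 'c.sales > 22871' in the JOIN's ON clause instead of WHERE

Corrected query:
SELECT p.name, c.sales FROM authors p LEFT JOIN novels c ON c.author_id = p.id AND c.sales > 22871

Result:
name    | sales
--------+------
Tolkien | 49843
Tolkien | 58386
Atwood  | 42294
Atwood  | 64054
Austen  | 28298
Borges  | NULL 
Orwell  | 27793
Orwell  | 60511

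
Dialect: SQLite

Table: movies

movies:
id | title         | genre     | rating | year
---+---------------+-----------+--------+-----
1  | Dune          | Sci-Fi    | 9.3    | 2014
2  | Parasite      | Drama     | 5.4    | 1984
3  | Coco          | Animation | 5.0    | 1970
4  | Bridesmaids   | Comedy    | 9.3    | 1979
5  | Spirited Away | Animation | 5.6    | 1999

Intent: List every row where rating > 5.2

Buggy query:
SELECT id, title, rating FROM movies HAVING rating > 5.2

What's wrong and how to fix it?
Bug: This is a non-aggregate query (no GROUP BY, no aggregates), so in SQLite the HAVING clause is invalid here; a row-level condition belongs in WHERE

Fix: Replace HAVING with WHERE since the condition applies to individual rows

Corrected query:
SELECT id, title, rating FROM movies WHERE rating > 5.2

Result:
id | title         | rating
---+---------------+-------
1  | Dune          | 9.3   
2  | Parasite      | 5.4   
4  | Bridesmaids   | 9.3   
5  | Spirited Away | 5.6   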